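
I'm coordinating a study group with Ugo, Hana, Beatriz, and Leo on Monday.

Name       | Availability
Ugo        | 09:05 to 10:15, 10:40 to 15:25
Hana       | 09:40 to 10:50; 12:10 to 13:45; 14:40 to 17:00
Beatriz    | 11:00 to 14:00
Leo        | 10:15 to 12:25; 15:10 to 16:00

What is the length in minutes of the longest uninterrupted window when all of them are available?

15

Ugo ∩ Hana: 09:40-10:15, 10:40-10:50, 12:10-13:45, 14:40-15:25.
Ugo ∩ Hana ∩ Beatriz: 12:10-13:45.
Ugo ∩ Hana ∩ Beatriz ∩ Leo: 12:10-12:25.
The longest is 12:10-12:25 at 15 minutes.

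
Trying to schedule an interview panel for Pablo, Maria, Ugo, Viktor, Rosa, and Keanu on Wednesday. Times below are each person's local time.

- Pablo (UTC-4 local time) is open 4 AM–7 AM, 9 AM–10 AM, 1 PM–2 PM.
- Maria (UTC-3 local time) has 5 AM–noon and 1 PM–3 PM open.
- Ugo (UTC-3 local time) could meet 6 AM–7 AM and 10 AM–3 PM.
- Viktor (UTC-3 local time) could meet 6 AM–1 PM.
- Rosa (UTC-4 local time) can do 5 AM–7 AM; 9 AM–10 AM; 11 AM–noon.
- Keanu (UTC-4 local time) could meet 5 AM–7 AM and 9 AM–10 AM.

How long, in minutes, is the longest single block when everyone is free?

Pablo in UTC: 08:00-11:00, 13:00-14:00, 17:00-18:00 (add 4h to convert from UTC-4).
Maria in UTC: 08:00-15:00, 16:00-18:00 (add 3h to convert from UTC-3).
Ugo in UTC: 09:00-10:00, 13:00-18:00 (add 3h to convert from UTC-3).
Viktor in UTC: 09:00-16:00 (add 3h to convert from UTC-3).
Rosa in UTC: 09:00-11:00, 13:00-14:00, 15:00-16:00 (add 4h to convert from UTC-4).
Keanu in UTC: 09:00-11:00, 13:00-14:00 (add 4h to convert from UTC-4).
Pablo ∩ Maria: 08:00-11:00, 13:00-14:00, 17:00-18:00.
Pablo ∩ Maria ∩ Ugo: 09:00-10:00, 13:00-14:00, 17:00-18:00.
Pablo ∩ Maria ∩ Ugo ∩ Viktor: 09:00-10:00, 13:00-14:00.
Pablo ∩ Maria ∩ Ugo ∩ Viktor ∩ Rosa: 09:00-10:00, 13:00-14:00.
Pablo ∩ Maria ∩ Ugo ∩ Viktor ∩ Rosa ∩ Keanu: 09:00-10:00, 13:00-14:00.
The longest is 09:00-10:00 at 60 minutes.

60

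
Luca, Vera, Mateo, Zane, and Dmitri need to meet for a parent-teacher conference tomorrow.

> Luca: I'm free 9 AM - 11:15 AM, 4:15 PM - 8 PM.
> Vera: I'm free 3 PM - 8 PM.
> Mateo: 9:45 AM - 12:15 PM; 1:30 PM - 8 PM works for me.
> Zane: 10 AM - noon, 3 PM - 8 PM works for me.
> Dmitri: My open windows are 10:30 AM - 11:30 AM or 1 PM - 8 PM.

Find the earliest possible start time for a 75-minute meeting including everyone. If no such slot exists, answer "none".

Luca ∩ Vera: 16:15-20:00.
Luca ∩ Vera ∩ Mateo: 16:15-20:00.
Luca ∩ Vera ∩ Mateo ∩ Zane: 16:15-20:00.
Luca ∩ Vera ∩ Mateo ∩ Zane ∩ Dmitri: 16:15-20:00.
Those are the intersection windows.
The first common window of at least 75 minutes is 16:15-20:00, so the earliest start is 16:15.

16:15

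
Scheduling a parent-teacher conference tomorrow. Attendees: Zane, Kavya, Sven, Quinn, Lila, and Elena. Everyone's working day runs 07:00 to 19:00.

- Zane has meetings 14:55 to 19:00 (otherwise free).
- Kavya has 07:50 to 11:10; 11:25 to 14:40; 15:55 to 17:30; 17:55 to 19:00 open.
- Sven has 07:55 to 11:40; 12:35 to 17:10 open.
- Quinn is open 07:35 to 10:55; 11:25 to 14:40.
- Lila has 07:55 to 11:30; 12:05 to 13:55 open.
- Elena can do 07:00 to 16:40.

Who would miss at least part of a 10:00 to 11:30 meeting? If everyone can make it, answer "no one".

Kavya, Quinn

Zane free: 07:00-14:55 (invert busy blocks within the working day).
Kavya free: 07:50-11:10, 11:25-14:40, 15:55-17:30, 17:55-19:00.
Sven free: 07:55-11:40, 12:35-17:10.
Quinn free: 07:35-10:55, 11:25-14:40.
Lila free: 07:55-11:30, 12:05-13:55.
Elena free: 07:00-16:40.
Zane: free for 10:00-11:30. Kavya: not fully free for 10:00-11:30. Sven: free for 10:00-11:30. Quinn: not fully free for 10:00-11:30. Lila: free for 10:00-11:30. Elena: free for 10:00-11:30.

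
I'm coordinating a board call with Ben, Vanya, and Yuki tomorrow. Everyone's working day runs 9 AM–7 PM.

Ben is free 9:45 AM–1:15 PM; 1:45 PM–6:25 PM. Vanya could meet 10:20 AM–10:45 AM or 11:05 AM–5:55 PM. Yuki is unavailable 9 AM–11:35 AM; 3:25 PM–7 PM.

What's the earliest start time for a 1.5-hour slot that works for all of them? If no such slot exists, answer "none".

11:35

Ben free: 09:45-13:15, 13:45-18:25.
Vanya free: 10:20-10:45, 11:05-17:55.
Yuki free: 11:35-15:25 (invert busy blocks within the working day).
Ben ∩ Vanya: 10:20-10:45, 11:05-13:15, 13:45-17:55.
Ben ∩ Vanya ∩ Yuki: 11:35-13:15, 13:45-15:25.
The first common window of at least 90 minutes is 11:35-13:15, so the earliest start is 11:35.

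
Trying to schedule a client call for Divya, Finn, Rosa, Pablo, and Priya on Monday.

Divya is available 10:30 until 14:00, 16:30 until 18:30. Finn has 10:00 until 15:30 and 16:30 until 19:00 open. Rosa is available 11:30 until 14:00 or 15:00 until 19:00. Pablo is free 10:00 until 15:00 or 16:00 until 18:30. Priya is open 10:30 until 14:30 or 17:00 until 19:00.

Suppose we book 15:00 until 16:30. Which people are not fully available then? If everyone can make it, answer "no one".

Divya: not fully free for 15:00-16:30. Finn: not fully free for 15:00-16:30. Rosa: free for 15:00-16:30. Pablo: not fully free for 15:00-16:30. Priya: not fully free for 15:00-16:30.

Divya, Finn, Pablo, Priya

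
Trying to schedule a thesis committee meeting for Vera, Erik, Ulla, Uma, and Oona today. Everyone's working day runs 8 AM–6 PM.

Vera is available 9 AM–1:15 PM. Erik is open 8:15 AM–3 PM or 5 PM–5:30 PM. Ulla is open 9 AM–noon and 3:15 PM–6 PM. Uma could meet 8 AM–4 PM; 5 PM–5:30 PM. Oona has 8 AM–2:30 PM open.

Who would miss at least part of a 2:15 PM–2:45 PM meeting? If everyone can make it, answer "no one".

Oona, Ulla, Vera

Vera: not fully free for 14:15-14:45. Erik: free for 14:15-14:45. Ulla: not fully free for 14:15-14:45. Uma: free for 14:15-14:45. Oona: not fully free for 14:15-14:45.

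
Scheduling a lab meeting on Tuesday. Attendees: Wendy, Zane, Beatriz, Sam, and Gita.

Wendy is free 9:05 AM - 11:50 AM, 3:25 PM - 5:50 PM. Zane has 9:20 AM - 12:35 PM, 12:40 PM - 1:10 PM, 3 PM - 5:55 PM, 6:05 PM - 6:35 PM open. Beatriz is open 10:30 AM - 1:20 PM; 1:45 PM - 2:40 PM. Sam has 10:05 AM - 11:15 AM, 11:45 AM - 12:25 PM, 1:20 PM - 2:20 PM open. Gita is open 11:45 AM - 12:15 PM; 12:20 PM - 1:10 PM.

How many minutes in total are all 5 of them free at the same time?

5

Wendy ∩ Zane: 09:20-11:50, 15:25-17:50.
Wendy ∩ Zane ∩ Beatriz: 10:30-11:50.
Wendy ∩ Zane ∩ Beatriz ∩ Sam: 10:30-11:15, 11:45-11:50.
Wendy ∩ Zane ∩ Beatriz ∩ Sam ∩ Gita: 11:45-11:50.
That's a single block of 5 minutes.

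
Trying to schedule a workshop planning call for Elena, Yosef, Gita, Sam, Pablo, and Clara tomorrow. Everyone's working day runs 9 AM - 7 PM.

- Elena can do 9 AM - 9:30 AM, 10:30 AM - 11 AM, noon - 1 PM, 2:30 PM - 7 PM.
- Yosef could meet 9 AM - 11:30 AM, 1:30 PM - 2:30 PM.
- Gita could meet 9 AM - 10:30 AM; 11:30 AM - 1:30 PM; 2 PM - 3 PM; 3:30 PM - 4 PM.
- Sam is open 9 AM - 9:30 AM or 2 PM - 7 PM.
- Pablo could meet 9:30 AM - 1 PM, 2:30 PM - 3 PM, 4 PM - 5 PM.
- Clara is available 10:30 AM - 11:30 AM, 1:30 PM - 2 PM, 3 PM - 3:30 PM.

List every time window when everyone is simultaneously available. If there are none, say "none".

none

Elena ∩ Yosef: 09:00-09:30, 10:30-11:00.
Elena ∩ Yosef ∩ Gita: 09:00-09:30.
Elena ∩ Yosef ∩ Gita ∩ Sam: 09:00-09:30.
Elena ∩ Yosef ∩ Gita ∩ Sam ∩ Pablo: ∅.
Elena ∩ Yosef ∩ Gita ∩ Sam ∩ Pablo ∩ Clara: ∅.
There is no time when everyone is free.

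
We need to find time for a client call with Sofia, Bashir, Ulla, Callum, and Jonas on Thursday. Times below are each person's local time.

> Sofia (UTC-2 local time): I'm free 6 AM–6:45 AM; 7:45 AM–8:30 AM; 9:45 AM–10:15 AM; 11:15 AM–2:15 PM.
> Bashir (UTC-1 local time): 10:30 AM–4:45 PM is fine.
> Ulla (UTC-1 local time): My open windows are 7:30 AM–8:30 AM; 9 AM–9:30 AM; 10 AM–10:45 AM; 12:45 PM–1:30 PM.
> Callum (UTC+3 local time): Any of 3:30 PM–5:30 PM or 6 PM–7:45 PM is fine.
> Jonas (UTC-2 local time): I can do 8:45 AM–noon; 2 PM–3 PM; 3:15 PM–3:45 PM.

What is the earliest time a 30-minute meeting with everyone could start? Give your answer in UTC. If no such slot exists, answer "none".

none

Sofia in UTC: 08:00-08:45, 09:45-10:30, 11:45-12:15, 13:15-16:15 (add 2h to convert from UTC-2).
Bashir in UTC: 11:30-17:45 (add 1h to convert from UTC-1).
Ulla in UTC: 08:30-09:30, 10:00-10:30, 11:00-11:45, 13:45-14:30 (add 1h to convert from UTC-1).
Callum in UTC: 12:30-14:30, 15:00-16:45 (subtract 3h to convert from UTC+3).
Jonas in UTC: 10:45-14:00, 16:00-17:00, 17:15-17:45 (add 2h to convert from UTC-2).
Sofia ∩ Bashir: 11:45-12:15, 13:15-16:15.
Sofia ∩ Bashir ∩ Ulla: 13:45-14:30.
Sofia ∩ Bashir ∩ Ulla ∩ Callum: 13:45-14:30.
Sofia ∩ Bashir ∩ Ulla ∩ Callum ∩ Jonas: 13:45-14:00.
Those are the intersection windows.
No common window is at least 30 minutes long.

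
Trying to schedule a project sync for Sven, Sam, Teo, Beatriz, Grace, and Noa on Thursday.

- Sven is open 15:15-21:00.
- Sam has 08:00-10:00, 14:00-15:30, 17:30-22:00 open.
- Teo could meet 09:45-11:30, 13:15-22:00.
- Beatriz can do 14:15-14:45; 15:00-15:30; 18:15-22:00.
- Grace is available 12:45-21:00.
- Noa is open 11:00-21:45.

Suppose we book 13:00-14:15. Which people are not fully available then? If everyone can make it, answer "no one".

Beatriz, Sam, Sven, Teo

Sven: not fully free for 13:00-14:15. Sam: not fully free for 13:00-14:15. Teo: not fully free for 13:00-14:15. Beatriz: not fully free for 13:00-14:15. Grace: free for 13:00-14:15. Noa: free for 13:00-14:15.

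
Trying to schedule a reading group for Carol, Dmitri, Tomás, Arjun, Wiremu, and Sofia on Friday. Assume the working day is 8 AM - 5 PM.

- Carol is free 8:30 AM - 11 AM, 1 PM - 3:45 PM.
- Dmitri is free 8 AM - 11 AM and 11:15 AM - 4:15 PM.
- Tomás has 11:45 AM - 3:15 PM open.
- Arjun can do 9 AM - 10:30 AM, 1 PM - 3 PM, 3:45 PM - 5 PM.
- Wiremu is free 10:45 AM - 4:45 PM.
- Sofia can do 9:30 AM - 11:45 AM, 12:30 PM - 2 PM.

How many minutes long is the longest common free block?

60

Carol ∩ Dmitri: 08:30-11:00, 13:00-15:45.
Carol ∩ Dmitri ∩ Tomás: 13:00-15:15.
Carol ∩ Dmitri ∩ Tomás ∩ Arjun: 13:00-15:00.
Carol ∩ Dmitri ∩ Tomás ∩ Arjun ∩ Wiremu: 13:00-15:00.
Carol ∩ Dmitri ∩ Tomás ∩ Arjun ∩ Wiremu ∩ Sofia: 13:00-14:00.
So the common availability across everyone is 13:00-14:00.
The longest is 13:00-14:00 at 60 minutes.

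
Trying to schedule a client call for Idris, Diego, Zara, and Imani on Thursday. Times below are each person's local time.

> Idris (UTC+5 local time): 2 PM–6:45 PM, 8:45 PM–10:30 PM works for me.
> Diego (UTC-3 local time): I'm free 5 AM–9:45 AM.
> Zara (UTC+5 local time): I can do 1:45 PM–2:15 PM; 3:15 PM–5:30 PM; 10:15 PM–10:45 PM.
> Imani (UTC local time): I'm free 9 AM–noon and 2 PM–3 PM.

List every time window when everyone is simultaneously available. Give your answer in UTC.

09:00-09:15, 10:15-12:00

Idris in UTC: 09:00-13:45, 15:45-17:30 (subtract 5h to convert from UTC+5).
Diego in UTC: 08:00-12:45 (add 3h to convert from UTC-3).
Zara in UTC: 08:45-09:15, 10:15-12:30, 17:15-17:45 (subtract 5h to convert from UTC+5).
Imani in UTC: 09:00-12:00, 14:00-15:00.
Idris ∩ Diego: 09:00-12:45.
Idris ∩ Diego ∩ Zara: 09:00-09:15, 10:15-12:30.
Idris ∩ Diego ∩ Zara ∩ Imani: 09:00-09:15, 10:15-12:00.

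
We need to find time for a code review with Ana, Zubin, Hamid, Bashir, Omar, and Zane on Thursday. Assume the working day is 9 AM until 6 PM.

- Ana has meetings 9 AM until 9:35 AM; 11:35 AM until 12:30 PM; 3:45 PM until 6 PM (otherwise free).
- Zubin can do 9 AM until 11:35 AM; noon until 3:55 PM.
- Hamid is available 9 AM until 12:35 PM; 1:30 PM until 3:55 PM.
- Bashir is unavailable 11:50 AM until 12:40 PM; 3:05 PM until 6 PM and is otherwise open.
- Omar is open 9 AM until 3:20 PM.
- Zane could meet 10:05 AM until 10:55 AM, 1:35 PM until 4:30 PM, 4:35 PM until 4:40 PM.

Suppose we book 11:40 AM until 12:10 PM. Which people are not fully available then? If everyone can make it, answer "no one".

Ana, Bashir, Zane, Zubin

Ana free: 09:35-11:35, 12:30-15:45 (invert busy blocks within the working day).
Zubin free: 09:00-11:35, 12:00-15:55.
Hamid free: 09:00-12:35, 13:30-15:55.
Bashir free: 09:00-11:50, 12:40-15:05 (invert busy blocks within the working day).
Omar free: 09:00-15:20.
Zane free: 10:05-10:55, 13:35-16:30, 16:35-16:40.
Ana: not fully free for 11:40-12:10. Zubin: not fully free for 11:40-12:10. Hamid: free for 11:40-12:10. Bashir: not fully free for 11:40-12:10. Omar: free for 11:40-12:10. Zane: not fully free for 11:40-12:10.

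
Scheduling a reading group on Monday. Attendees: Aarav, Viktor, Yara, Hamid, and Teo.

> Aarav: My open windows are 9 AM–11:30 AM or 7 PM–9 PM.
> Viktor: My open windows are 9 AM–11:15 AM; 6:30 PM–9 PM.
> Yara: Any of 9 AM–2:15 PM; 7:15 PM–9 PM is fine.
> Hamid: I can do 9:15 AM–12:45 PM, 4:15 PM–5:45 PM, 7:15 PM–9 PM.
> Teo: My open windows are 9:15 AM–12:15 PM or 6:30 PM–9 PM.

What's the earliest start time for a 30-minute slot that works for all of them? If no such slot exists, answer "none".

09:15

Aarav ∩ Viktor: 09:00-11:15, 19:00-21:00.
Aarav ∩ Viktor ∩ Yara: 09:00-11:15, 19:15-21:00.
Aarav ∩ Viktor ∩ Yara ∩ Hamid: 09:15-11:15, 19:15-21:00.
Aarav ∩ Viktor ∩ Yara ∩ Hamid ∩ Teo: 09:15-11:15, 19:15-21:00.
The first common window of at least 30 minutes is 09:15-11:15, so the earliest start is 09:15.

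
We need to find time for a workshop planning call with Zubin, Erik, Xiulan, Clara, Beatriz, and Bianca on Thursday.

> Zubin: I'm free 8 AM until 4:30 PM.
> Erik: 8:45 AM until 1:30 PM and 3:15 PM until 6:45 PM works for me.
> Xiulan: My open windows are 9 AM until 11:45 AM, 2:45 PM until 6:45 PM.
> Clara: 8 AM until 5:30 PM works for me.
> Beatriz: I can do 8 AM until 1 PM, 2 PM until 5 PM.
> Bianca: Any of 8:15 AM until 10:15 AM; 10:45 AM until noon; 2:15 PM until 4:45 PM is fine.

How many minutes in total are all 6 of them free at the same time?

Zubin ∩ Erik: 08:45-13:30, 15:15-16:30.
Zubin ∩ Erik ∩ Xiulan: 09:00-11:45, 15:15-16:30.
Zubin ∩ Erik ∩ Xiulan ∩ Clara: 09:00-11:45, 15:15-16:30.
Zubin ∩ Erik ∩ Xiulan ∩ Clara ∩ Beatriz: 09:00-11:45, 15:15-16:30.
Zubin ∩ Erik ∩ Xiulan ∩ Clara ∩ Beatriz ∩ Bianca: 09:00-10:15, 10:45-11:45, 15:15-16:30.
Summing the common windows: 75 + 60 + 75 = 210 minutes.

210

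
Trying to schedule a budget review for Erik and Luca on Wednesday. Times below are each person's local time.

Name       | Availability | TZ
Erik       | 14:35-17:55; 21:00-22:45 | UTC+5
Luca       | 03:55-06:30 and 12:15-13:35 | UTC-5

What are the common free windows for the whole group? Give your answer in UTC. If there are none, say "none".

Erik in UTC: 09:35-12:55, 16:00-17:45 (subtract 5h to convert from UTC+5).
Luca in UTC: 08:55-11:30, 17:15-18:35 (add 5h to convert from UTC-5).
Erik ∩ Luca: 09:35-11:30, 17:15-17:45.
Those are the intersection windows.

09:35-11:30, 17:15-17:45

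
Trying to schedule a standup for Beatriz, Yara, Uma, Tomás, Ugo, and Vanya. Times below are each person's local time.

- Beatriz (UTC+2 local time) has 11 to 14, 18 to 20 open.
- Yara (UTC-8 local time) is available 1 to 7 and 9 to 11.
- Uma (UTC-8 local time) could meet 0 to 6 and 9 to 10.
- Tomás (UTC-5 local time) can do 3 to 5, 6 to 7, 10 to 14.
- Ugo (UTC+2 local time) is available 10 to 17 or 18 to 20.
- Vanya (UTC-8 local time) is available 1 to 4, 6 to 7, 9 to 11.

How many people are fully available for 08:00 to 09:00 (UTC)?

Beatriz in UTC: 09:00-12:00, 16:00-18:00 (subtract 2h to convert from UTC+2).
Yara in UTC: 09:00-15:00, 17:00-19:00 (add 8h to convert from UTC-8).
Uma in UTC: 08:00-14:00, 17:00-18:00 (add 8h to convert from UTC-8).
Tomás in UTC: 08:00-10:00, 11:00-12:00, 15:00-19:00 (add 5h to convert from UTC-5).
Ugo in UTC: 08:00-15:00, 16:00-18:00 (subtract 2h to convert from UTC+2).
Vanya in UTC: 09:00-12:00, 14:00-15:00, 17:00-19:00 (add 8h to convert from UTC-8).
Uma, Tomás, and Ugo can make the full 08:00-09:00 slot — that's 3.

3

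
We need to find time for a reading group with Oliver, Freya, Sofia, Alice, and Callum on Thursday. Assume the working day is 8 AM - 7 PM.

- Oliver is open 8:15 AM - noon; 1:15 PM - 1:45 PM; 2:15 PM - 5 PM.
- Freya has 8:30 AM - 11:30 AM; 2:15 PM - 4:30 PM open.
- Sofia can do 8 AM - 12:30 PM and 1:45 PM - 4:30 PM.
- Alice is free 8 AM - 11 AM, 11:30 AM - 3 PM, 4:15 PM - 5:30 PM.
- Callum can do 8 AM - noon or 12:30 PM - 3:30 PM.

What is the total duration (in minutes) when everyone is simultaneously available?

195

Oliver ∩ Freya: 08:30-11:30, 14:15-16:30.
Oliver ∩ Freya ∩ Sofia: 08:30-11:30, 14:15-16:30.
Oliver ∩ Freya ∩ Sofia ∩ Alice: 08:30-11:00, 14:15-15:00, 16:15-16:30.
Oliver ∩ Freya ∩ Sofia ∩ Alice ∩ Callum: 08:30-11:00, 14:15-15:00.
Summing the common windows: 150 + 45 = 195 minutes.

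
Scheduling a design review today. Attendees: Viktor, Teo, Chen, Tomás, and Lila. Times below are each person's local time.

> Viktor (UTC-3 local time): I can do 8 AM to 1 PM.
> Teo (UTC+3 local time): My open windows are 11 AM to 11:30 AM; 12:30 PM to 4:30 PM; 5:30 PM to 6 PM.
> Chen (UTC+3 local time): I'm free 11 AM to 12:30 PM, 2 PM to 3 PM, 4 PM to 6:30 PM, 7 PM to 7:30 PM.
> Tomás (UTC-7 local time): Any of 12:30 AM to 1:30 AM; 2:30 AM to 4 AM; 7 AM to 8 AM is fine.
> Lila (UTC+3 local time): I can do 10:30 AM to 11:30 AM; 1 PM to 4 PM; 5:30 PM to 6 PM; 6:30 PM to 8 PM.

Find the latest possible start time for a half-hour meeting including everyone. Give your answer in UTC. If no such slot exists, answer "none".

Viktor in UTC: 11:00-16:00 (add 3h to convert from UTC-3).
Teo in UTC: 08:00-08:30, 09:30-13:30, 14:30-15:00 (subtract 3h to convert from UTC+3).
Chen in UTC: 08:00-09:30, 11:00-12:00, 13:00-15:30, 16:00-16:30 (subtract 3h to convert from UTC+3).
Tomás in UTC: 07:30-08:30, 09:30-11:00, 14:00-15:00 (add 7h to convert from UTC-7).
Lila in UTC: 07:30-08:30, 10:00-13:00, 14:30-15:00, 15:30-17:00 (subtract 3h to convert from UTC+3).
Viktor ∩ Teo: 11:00-13:30, 14:30-15:00.
Viktor ∩ Teo ∩ Chen: 11:00-12:00, 13:00-13:30, 14:30-15:00.
Viktor ∩ Teo ∩ Chen ∩ Tomás: 14:30-15:00.
Viktor ∩ Teo ∩ Chen ∩ Tomás ∩ Lila: 14:30-15:00.
So the common availability across everyone is 14:30-15:00.
The last common window of at least 30 minutes is 14:30-15:00; a 30-minute meeting can start as late as 14:30 and still end by 15:00.

14:30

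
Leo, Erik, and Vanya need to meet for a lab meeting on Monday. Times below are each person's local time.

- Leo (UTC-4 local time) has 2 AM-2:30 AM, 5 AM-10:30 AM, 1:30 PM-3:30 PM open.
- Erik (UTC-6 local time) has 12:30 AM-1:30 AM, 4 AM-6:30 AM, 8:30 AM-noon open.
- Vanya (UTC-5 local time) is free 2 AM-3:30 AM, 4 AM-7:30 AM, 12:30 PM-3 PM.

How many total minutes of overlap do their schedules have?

Leo in UTC: 06:00-06:30, 09:00-14:30, 17:30-19:30 (add 4h to convert from UTC-4).
Erik in UTC: 06:30-07:30, 10:00-12:30, 14:30-18:00 (add 6h to convert from UTC-6).
Vanya in UTC: 07:00-08:30, 09:00-12:30, 17:30-20:00 (add 5h to convert from UTC-5).
Leo ∩ Erik: 10:00-12:30, 17:30-18:00.
Leo ∩ Erik ∩ Vanya: 10:00-12:30, 17:30-18:00.
So the common availability across everyone is 10:00-12:30, 17:30-18:00.
Summing the common windows: 150 + 30 = 180 minutes.

180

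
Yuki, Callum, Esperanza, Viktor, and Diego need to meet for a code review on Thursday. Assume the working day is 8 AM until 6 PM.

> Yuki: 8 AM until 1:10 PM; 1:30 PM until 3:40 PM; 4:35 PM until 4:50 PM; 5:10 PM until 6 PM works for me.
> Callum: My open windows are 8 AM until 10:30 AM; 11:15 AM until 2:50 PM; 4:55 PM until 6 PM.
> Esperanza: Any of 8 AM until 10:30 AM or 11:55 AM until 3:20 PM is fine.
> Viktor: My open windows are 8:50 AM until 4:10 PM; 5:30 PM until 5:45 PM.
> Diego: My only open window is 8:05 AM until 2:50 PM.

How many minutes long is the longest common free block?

Yuki ∩ Callum: 08:00-10:30, 11:15-13:10, 13:30-14:50, 17:10-18:00.
Yuki ∩ Callum ∩ Esperanza: 08:00-10:30, 11:55-13:10, 13:30-14:50.
Yuki ∩ Callum ∩ Esperanza ∩ Viktor: 08:50-10:30, 11:55-13:10, 13:30-14:50.
Yuki ∩ Callum ∩ Esperanza ∩ Viktor ∩ Diego: 08:50-10:30, 11:55-13:10, 13:30-14:50.
The longest is 08:50-10:30 at 100 minutes.

100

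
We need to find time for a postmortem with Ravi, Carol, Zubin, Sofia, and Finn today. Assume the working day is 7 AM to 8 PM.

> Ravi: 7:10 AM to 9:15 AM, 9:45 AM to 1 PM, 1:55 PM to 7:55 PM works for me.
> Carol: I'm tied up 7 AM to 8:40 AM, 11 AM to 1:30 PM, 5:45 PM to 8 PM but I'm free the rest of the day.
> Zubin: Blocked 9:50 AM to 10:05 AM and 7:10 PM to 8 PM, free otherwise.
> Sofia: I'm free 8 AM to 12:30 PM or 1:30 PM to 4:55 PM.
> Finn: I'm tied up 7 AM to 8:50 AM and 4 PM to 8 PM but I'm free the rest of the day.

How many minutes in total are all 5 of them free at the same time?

Ravi free: 07:10-09:15, 09:45-13:00, 13:55-19:55.
Carol free: 08:40-11:00, 13:30-17:45 (invert busy blocks within the working day).
Zubin free: 07:00-09:50, 10:05-19:10 (invert busy blocks within the working day).
Sofia free: 08:00-12:30, 13:30-16:55.
Finn free: 08:50-16:00 (invert busy blocks within the working day).
Ravi ∩ Carol: 08:40-09:15, 09:45-11:00, 13:55-17:45.
Ravi ∩ Carol ∩ Zubin: 08:40-09:15, 09:45-09:50, 10:05-11:00, 13:55-17:45.
Ravi ∩ Carol ∩ Zubin ∩ Sofia: 08:40-09:15, 09:45-09:50, 10:05-11:00, 13:55-16:55.
Ravi ∩ Carol ∩ Zubin ∩ Sofia ∩ Finn: 08:50-09:15, 09:45-09:50, 10:05-11:00, 13:55-16:00.
Those are the intersection windows.
Summing the common windows: 25 + 5 + 55 + 125 = 210 minutes.

210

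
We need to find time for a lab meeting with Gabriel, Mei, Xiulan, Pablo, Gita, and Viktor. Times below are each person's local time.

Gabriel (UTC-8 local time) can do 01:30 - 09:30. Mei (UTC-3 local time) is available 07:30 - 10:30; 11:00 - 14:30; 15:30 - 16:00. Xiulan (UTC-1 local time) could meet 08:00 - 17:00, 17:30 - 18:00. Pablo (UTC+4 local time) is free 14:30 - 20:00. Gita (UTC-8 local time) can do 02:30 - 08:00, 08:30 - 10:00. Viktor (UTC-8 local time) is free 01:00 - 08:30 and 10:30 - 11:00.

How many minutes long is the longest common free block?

Gabriel in UTC: 09:30-17:30 (add 8h to convert from UTC-8).
Mei in UTC: 10:30-13:30, 14:00-17:30, 18:30-19:00 (add 3h to convert from UTC-3).
Xiulan in UTC: 09:00-18:00, 18:30-19:00 (add 1h to convert from UTC-1).
Pablo in UTC: 10:30-16:00 (subtract 4h to convert from UTC+4).
Gita in UTC: 10:30-16:00, 16:30-18:00 (add 8h to convert from UTC-8).
Viktor in UTC: 09:00-16:30, 18:30-19:00 (add 8h to convert from UTC-8).
Gabriel ∩ Mei: 10:30-13:30, 14:00-17:30.
Gabriel ∩ Mei ∩ Xiulan: 10:30-13:30, 14:00-17:30.
Gabriel ∩ Mei ∩ Xiulan ∩ Pablo: 10:30-13:30, 14:00-16:00.
Gabriel ∩ Mei ∩ Xiulan ∩ Pablo ∩ Gita: 10:30-13:30, 14:00-16:00.
Gabriel ∩ Mei ∩ Xiulan ∩ Pablo ∩ Gita ∩ Viktor: 10:30-13:30, 14:00-16:00.
The longest is 10:30-13:30 at 180 minutes.

180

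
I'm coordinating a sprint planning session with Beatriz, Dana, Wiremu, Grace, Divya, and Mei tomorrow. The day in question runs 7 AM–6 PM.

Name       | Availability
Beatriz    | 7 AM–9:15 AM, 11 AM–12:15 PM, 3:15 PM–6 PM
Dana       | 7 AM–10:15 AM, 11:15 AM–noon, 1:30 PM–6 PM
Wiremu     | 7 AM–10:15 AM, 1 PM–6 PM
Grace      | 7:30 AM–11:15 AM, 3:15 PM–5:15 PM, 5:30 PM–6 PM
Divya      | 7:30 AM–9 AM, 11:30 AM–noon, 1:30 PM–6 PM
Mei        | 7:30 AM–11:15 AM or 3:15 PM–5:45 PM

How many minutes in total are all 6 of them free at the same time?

225

Beatriz ∩ Dana: 07:00-09:15, 11:15-12:00, 15:15-18:00.
Beatriz ∩ Dana ∩ Wiremu: 07:00-09:15, 15:15-18:00.
Beatriz ∩ Dana ∩ Wiremu ∩ Grace: 07:30-09:15, 15:15-17:15, 17:30-18:00.
Beatriz ∩ Dana ∩ Wiremu ∩ Grace ∩ Divya: 07:30-09:00, 15:15-17:15, 17:30-18:00.
Beatriz ∩ Dana ∩ Wiremu ∩ Grace ∩ Divya ∩ Mei: 07:30-09:00, 15:15-17:15, 17:30-17:45.
Those are the intersection windows.
Summing the common windows: 90 + 120 + 15 = 225 minutes.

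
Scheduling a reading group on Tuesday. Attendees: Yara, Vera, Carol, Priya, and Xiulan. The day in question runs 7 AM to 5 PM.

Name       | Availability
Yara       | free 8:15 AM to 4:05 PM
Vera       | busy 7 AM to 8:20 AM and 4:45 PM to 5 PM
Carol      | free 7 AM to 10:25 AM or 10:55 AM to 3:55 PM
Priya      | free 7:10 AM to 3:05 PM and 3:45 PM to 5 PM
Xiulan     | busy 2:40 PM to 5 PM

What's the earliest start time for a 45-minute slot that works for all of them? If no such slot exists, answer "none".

08:20

Yara free: 08:15-16:05.
Vera free: 08:20-16:45 (invert busy blocks within the working day).
Carol free: 07:00-10:25, 10:55-15:55.
Priya free: 07:10-15:05, 15:45-17:00.
Xiulan free: 07:00-14:40 (invert busy blocks within the working day).
Yara ∩ Vera: 08:20-16:05.
Yara ∩ Vera ∩ Carol: 08:20-10:25, 10:55-15:55.
Yara ∩ Vera ∩ Carol ∩ Priya: 08:20-10:25, 10:55-15:05, 15:45-15:55.
Yara ∩ Vera ∩ Carol ∩ Priya ∩ Xiulan: 08:20-10:25, 10:55-14:40.
Those are the intersection windows.
The first common window of at least 45 minutes is 08:20-10:25, so the earliest start is 08:20.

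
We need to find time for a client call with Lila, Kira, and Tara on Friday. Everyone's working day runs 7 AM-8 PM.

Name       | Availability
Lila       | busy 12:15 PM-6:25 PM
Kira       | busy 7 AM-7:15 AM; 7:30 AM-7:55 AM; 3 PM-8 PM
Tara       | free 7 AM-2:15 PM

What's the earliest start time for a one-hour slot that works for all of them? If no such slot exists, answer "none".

Lila free: 07:00-12:15, 18:25-20:00 (invert busy blocks within the working day).
Kira free: 07:15-07:30, 07:55-15:00 (invert busy blocks within the working day).
Tara free: 07:00-14:15.
Lila ∩ Kira: 07:15-07:30, 07:55-12:15.
Lila ∩ Kira ∩ Tara: 07:15-07:30, 07:55-12:15.
The first common window of at least 60 minutes is 07:55-12:15, so the earliest start is 07:55.

07:55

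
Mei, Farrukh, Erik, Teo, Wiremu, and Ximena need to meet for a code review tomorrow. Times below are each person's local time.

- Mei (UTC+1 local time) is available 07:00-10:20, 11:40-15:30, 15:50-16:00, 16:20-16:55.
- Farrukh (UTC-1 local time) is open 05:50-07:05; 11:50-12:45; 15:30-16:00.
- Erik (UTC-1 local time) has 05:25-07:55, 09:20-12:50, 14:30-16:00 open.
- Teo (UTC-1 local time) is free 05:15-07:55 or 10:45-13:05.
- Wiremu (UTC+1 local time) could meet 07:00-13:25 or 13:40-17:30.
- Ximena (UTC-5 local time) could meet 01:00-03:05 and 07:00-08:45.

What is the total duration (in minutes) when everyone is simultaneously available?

Mei in UTC: 06:00-09:20, 10:40-14:30, 14:50-15:00, 15:20-15:55 (subtract 1h to convert from UTC+1).
Farrukh in UTC: 06:50-08:05, 12:50-13:45, 16:30-17:00 (add 1h to convert from UTC-1).
Erik in UTC: 06:25-08:55, 10:20-13:50, 15:30-17:00 (add 1h to convert from UTC-1).
Teo in UTC: 06:15-08:55, 11:45-14:05 (add 1h to convert from UTC-1).
Wiremu in UTC: 06:00-12:25, 12:40-16:30 (subtract 1h to convert from UTC+1).
Ximena in UTC: 06:00-08:05, 12:00-13:45 (add 5h to convert from UTC-5).
Mei ∩ Farrukh: 06:50-08:05, 12:50-13:45.
Mei ∩ Farrukh ∩ Erik: 06:50-08:05, 12:50-13:45.
Mei ∩ Farrukh ∩ Erik ∩ Teo: 06:50-08:05, 12:50-13:45.
Mei ∩ Farrukh ∩ Erik ∩ Teo ∩ Wiremu: 06:50-08:05, 12:50-13:45.
Mei ∩ Farrukh ∩ Erik ∩ Teo ∩ Wiremu ∩ Ximena: 06:50-08:05, 12:50-13:45.
So the common availability across everyone is 06:50-08:05, 12:50-13:45.
Summing the common windows: 75 + 55 = 130 minutes.

130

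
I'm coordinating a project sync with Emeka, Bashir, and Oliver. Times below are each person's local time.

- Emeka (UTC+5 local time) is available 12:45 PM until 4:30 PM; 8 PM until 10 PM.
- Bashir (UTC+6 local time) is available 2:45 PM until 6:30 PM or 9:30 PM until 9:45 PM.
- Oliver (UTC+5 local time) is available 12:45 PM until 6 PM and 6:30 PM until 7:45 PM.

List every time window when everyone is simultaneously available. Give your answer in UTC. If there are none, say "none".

Emeka in UTC: 07:45-11:30, 15:00-17:00 (subtract 5h to convert from UTC+5).
Bashir in UTC: 08:45-12:30, 15:30-15:45 (subtract 6h to convert from UTC+6).
Oliver in UTC: 07:45-13:00, 13:30-14:45 (subtract 5h to convert from UTC+5).
Emeka ∩ Bashir: 08:45-11:30, 15:30-15:45.
Emeka ∩ Bashir ∩ Oliver: 08:45-11:30.

08:45-11:30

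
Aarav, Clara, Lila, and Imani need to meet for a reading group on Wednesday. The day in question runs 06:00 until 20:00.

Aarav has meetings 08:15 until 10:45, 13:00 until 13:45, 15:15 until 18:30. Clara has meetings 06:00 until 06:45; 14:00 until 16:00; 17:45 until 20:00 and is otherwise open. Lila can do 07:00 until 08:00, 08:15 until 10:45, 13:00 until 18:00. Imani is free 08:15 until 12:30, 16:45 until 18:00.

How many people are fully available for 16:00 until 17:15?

2

Aarav free: 06:00-08:15, 10:45-13:00, 13:45-15:15, 18:30-20:00 (invert busy blocks within the working day).
Clara free: 06:45-14:00, 16:00-17:45 (invert busy blocks within the working day).
Lila free: 07:00-08:00, 08:15-10:45, 13:00-18:00.
Imani free: 08:15-12:30, 16:45-18:00.
Clara and Lila can make the full 16:00-17:15 slot — that's 2.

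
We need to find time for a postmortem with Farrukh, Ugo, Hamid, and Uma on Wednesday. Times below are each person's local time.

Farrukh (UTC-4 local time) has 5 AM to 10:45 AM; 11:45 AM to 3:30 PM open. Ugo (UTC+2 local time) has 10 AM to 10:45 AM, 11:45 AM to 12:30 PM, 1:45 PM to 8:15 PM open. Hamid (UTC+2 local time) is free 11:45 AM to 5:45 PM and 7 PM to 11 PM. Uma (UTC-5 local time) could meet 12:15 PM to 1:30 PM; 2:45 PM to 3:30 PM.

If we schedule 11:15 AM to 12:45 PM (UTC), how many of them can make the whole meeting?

Farrukh in UTC: 09:00-14:45, 15:45-19:30 (add 4h to convert from UTC-4).
Ugo in UTC: 08:00-08:45, 09:45-10:30, 11:45-18:15 (subtract 2h to convert from UTC+2).
Hamid in UTC: 09:45-15:45, 17:00-21:00 (subtract 2h to convert from UTC+2).
Uma in UTC: 17:15-18:30, 19:45-20:30 (add 5h to convert from UTC-5).
Farrukh and Hamid can make the full 11:15-12:45 slot — that's 2.

2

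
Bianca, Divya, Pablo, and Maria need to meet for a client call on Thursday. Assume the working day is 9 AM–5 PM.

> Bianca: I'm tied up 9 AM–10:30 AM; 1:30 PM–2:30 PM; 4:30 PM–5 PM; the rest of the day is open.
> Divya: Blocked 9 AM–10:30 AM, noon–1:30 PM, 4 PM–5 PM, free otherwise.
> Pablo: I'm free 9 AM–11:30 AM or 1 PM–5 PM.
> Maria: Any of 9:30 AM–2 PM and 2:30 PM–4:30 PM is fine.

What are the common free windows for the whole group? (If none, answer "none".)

10:30-11:30, 14:30-16:00

Bianca free: 10:30-13:30, 14:30-16:30 (invert busy blocks within the working day).
Divya free: 10:30-12:00, 13:30-16:00 (invert busy blocks within the working day).
Pablo free: 09:00-11:30, 13:00-17:00.
Maria free: 09:30-14:00, 14:30-16:30.
Bianca ∩ Divya: 10:30-12:00, 14:30-16:00.
Bianca ∩ Divya ∩ Pablo: 10:30-11:30, 14:30-16:00.
Bianca ∩ Divya ∩ Pablo ∩ Maria: 10:30-11:30, 14:30-16:00.
Those are the intersection windows.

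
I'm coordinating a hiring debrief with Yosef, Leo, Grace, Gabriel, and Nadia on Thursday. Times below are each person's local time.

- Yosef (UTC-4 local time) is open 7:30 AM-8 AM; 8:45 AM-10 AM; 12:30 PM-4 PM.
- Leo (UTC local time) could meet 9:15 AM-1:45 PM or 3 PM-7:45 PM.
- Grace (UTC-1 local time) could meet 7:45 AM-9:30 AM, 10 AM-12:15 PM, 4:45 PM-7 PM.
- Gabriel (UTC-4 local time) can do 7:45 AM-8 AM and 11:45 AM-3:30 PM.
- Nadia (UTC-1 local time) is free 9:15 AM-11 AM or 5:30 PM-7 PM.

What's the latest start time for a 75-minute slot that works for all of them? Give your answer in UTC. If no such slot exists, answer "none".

Yosef in UTC: 11:30-12:00, 12:45-14:00, 16:30-20:00 (add 4h to convert from UTC-4).
Leo in UTC: 09:15-13:45, 15:00-19:45.
Grace in UTC: 08:45-10:30, 11:00-13:15, 17:45-20:00 (add 1h to convert from UTC-1).
Gabriel in UTC: 11:45-12:00, 15:45-19:30 (add 4h to convert from UTC-4).
Nadia in UTC: 10:15-12:00, 18:30-20:00 (add 1h to convert from UTC-1).
Yosef ∩ Leo: 11:30-12:00, 12:45-13:45, 16:30-19:45.
Yosef ∩ Leo ∩ Grace: 11:30-12:00, 12:45-13:15, 17:45-19:45.
Yosef ∩ Leo ∩ Grace ∩ Gabriel: 11:45-12:00, 17:45-19:30.
Yosef ∩ Leo ∩ Grace ∩ Gabriel ∩ Nadia: 11:45-12:00, 18:30-19:30.
So the common availability across everyone is 11:45-12:00, 18:30-19:30.
No common window is at least 75 minutes long.

none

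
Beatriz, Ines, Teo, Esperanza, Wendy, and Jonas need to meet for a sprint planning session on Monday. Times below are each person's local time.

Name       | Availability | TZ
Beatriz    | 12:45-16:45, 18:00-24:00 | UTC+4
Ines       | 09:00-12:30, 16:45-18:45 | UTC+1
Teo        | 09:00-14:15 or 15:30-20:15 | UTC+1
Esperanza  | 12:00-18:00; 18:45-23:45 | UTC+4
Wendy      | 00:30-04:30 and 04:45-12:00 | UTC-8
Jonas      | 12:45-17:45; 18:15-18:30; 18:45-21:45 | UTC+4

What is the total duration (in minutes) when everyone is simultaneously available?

285

Beatriz in UTC: 08:45-12:45, 14:00-20:00 (subtract 4h to convert from UTC+4).
Ines in UTC: 08:00-11:30, 15:45-17:45 (subtract 1h to convert from UTC+1).
Teo in UTC: 08:00-13:15, 14:30-19:15 (subtract 1h to convert from UTC+1).
Esperanza in UTC: 08:00-14:00, 14:45-19:45 (subtract 4h to convert from UTC+4).
Wendy in UTC: 08:30-12:30, 12:45-20:00 (add 8h to convert from UTC-8).
Jonas in UTC: 08:45-13:45, 14:15-14:30, 14:45-17:45 (subtract 4h to convert from UTC+4).
Beatriz ∩ Ines: 08:45-11:30, 15:45-17:45.
Beatriz ∩ Ines ∩ Teo: 08:45-11:30, 15:45-17:45.
Beatriz ∩ Ines ∩ Teo ∩ Esperanza: 08:45-11:30, 15:45-17:45.
Beatriz ∩ Ines ∩ Teo ∩ Esperanza ∩ Wendy: 08:45-11:30, 15:45-17:45.
Beatriz ∩ Ines ∩ Teo ∩ Esperanza ∩ Wendy ∩ Jonas: 08:45-11:30, 15:45-17:45.
Summing the common windows: 165 + 120 = 285 minutes.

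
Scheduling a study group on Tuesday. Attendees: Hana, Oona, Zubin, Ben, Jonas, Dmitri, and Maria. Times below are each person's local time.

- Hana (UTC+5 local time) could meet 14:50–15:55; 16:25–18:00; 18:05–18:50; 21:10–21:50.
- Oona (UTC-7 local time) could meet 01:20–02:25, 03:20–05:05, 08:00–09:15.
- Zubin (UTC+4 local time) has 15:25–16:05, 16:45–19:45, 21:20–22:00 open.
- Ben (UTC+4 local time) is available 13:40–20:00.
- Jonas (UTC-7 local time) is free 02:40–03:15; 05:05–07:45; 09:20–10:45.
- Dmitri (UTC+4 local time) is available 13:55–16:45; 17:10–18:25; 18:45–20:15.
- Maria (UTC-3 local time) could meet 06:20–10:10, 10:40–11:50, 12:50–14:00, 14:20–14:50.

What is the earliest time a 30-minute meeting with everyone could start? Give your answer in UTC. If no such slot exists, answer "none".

none

Hana in UTC: 09:50-10:55, 11:25-13:00, 13:05-13:50, 16:10-16:50 (subtract 5h to convert from UTC+5).
Oona in UTC: 08:20-09:25, 10:20-12:05, 15:00-16:15 (add 7h to convert from UTC-7).
Zubin in UTC: 11:25-12:05, 12:45-15:45, 17:20-18:00 (subtract 4h to convert from UTC+4).
Ben in UTC: 09:40-16:00 (subtract 4h to convert from UTC+4).
Jonas in UTC: 09:40-10:15, 12:05-14:45, 16:20-17:45 (add 7h to convert from UTC-7).
Dmitri in UTC: 09:55-12:45, 13:10-14:25, 14:45-16:15 (subtract 4h to convert from UTC+4).
Maria in UTC: 09:20-13:10, 13:40-14:50, 15:50-17:00, 17:20-17:50 (add 3h to convert from UTC-3).
Hana ∩ Oona: 10:20-10:55, 11:25-12:05, 16:10-16:15.
Hana ∩ Oona ∩ Zubin: 11:25-12:05.
Hana ∩ Oona ∩ Zubin ∩ Ben: 11:25-12:05.
Hana ∩ Oona ∩ Zubin ∩ Ben ∩ Jonas: ∅.
Hana ∩ Oona ∩ Zubin ∩ Ben ∩ Jonas ∩ Dmitri: ∅.
Hana ∩ Oona ∩ Zubin ∩ Ben ∩ Jonas ∩ Dmitri ∩ Maria: ∅.
There is no time when everyone is free.
No common window is at least 30 minutes long.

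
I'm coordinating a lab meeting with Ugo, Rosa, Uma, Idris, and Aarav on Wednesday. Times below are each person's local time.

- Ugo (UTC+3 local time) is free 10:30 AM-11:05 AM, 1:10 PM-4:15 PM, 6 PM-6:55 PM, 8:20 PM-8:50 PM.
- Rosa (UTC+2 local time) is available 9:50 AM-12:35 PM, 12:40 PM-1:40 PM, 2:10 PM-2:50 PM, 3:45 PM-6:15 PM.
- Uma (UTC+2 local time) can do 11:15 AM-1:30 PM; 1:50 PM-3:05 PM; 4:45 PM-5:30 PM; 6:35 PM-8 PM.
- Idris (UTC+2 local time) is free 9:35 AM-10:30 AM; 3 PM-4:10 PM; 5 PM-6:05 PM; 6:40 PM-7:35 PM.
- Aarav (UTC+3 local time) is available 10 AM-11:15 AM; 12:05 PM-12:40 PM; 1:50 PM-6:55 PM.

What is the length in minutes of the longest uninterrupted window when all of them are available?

Ugo in UTC: 07:30-08:05, 10:10-13:15, 15:00-15:55, 17:20-17:50 (subtract 3h to convert from UTC+3).
Rosa in UTC: 07:50-10:35, 10:40-11:40, 12:10-12:50, 13:45-16:15 (subtract 2h to convert from UTC+2).
Uma in UTC: 09:15-11:30, 11:50-13:05, 14:45-15:30, 16:35-18:00 (subtract 2h to convert from UTC+2).
Idris in UTC: 07:35-08:30, 13:00-14:10, 15:00-16:05, 16:40-17:35 (subtract 2h to convert from UTC+2).
Aarav in UTC: 07:00-08:15, 09:05-09:40, 10:50-15:55 (subtract 3h to convert from UTC+3).
Ugo ∩ Rosa: 07:50-08:05, 10:10-10:35, 10:40-11:40, 12:10-12:50, 15:00-15:55.
Ugo ∩ Rosa ∩ Uma: 10:10-10:35, 10:40-11:30, 12:10-12:50, 15:00-15:30.
Ugo ∩ Rosa ∩ Uma ∩ Idris: 15:00-15:30.
Ugo ∩ Rosa ∩ Uma ∩ Idris ∩ Aarav: 15:00-15:30.
So the common availability across everyone is 15:00-15:30.
The longest is 15:00-15:30 at 30 minutes.

30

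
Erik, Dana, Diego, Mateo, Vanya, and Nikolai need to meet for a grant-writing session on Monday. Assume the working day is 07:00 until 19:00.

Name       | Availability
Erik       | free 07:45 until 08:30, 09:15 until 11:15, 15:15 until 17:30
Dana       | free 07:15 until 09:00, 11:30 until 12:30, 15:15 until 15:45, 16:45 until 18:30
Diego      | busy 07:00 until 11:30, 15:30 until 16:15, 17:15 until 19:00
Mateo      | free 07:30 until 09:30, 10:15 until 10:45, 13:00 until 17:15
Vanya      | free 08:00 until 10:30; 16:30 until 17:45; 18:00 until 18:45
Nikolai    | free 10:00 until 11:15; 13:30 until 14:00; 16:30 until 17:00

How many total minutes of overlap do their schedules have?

Erik free: 07:45-08:30, 09:15-11:15, 15:15-17:30.
Dana free: 07:15-09:00, 11:30-12:30, 15:15-15:45, 16:45-18:30.
Diego free: 11:30-15:30, 16:15-17:15 (invert busy blocks within the working day).
Mateo free: 07:30-09:30, 10:15-10:45, 13:00-17:15.
Vanya free: 08:00-10:30, 16:30-17:45, 18:00-18:45.
Nikolai free: 10:00-11:15, 13:30-14:00, 16:30-17:00.
Erik ∩ Dana: 07:45-08:30, 15:15-15:45, 16:45-17:30.
Erik ∩ Dana ∩ Diego: 15:15-15:30, 16:45-17:15.
Erik ∩ Dana ∩ Diego ∩ Mateo: 15:15-15:30, 16:45-17:15.
Erik ∩ Dana ∩ Diego ∩ Mateo ∩ Vanya: 16:45-17:15.
Erik ∩ Dana ∩ Diego ∩ Mateo ∩ Vanya ∩ Nikolai: 16:45-17:00.
That's a single block of 15 minutes.

15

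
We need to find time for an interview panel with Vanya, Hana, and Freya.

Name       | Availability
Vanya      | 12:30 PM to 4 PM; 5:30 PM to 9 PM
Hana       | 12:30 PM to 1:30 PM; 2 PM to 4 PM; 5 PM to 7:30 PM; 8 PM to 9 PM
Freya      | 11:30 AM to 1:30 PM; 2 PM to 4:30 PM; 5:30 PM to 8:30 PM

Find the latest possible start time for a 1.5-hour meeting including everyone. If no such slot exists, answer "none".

18:00

Vanya ∩ Hana: 12:30-13:30, 14:00-16:00, 17:30-19:30, 20:00-21:00.
Vanya ∩ Hana ∩ Freya: 12:30-13:30, 14:00-16:00, 17:30-19:30, 20:00-20:30.
The last common window of at least 90 minutes is 17:30-19:30; a 90-minute meeting can start as late as 18:00 and still end by 19:30.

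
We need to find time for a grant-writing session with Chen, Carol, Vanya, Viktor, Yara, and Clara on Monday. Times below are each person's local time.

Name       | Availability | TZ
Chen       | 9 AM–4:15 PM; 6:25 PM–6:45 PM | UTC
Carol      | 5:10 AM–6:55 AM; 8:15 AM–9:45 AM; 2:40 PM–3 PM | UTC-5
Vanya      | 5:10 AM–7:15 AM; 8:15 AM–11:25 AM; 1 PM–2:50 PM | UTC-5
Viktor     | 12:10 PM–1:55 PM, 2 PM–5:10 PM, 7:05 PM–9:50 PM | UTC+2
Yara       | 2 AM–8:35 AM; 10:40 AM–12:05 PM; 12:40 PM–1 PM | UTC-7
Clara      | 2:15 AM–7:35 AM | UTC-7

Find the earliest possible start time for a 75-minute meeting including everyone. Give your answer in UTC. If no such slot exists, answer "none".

10:10

Chen in UTC: 09:00-16:15, 18:25-18:45.
Carol in UTC: 10:10-11:55, 13:15-14:45, 19:40-20:00 (add 5h to convert from UTC-5).
Vanya in UTC: 10:10-12:15, 13:15-16:25, 18:00-19:50 (add 5h to convert from UTC-5).
Viktor in UTC: 10:10-11:55, 12:00-15:10, 17:05-19:50 (subtract 2h to convert from UTC+2).
Yara in UTC: 09:00-15:35, 17:40-19:05, 19:40-20:00 (add 7h to convert from UTC-7).
Clara in UTC: 09:15-14:35 (add 7h to convert from UTC-7).
Chen ∩ Carol: 10:10-11:55, 13:15-14:45.
Chen ∩ Carol ∩ Vanya: 10:10-11:55, 13:15-14:45.
Chen ∩ Carol ∩ Vanya ∩ Viktor: 10:10-11:55, 13:15-14:45.
Chen ∩ Carol ∩ Vanya ∩ Viktor ∩ Yara: 10:10-11:55, 13:15-14:45.
Chen ∩ Carol ∩ Vanya ∩ Viktor ∩ Yara ∩ Clara: 10:10-11:55, 13:15-14:35.
The first common window of at least 75 minutes is 10:10-11:55, so the earliest start is 10:10.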